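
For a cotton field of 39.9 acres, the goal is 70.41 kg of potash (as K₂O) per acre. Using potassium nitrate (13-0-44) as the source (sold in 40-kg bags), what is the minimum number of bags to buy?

160 bags

Product per acre = 70.41 / 44% = 160.023 kg.
Total product = 160.023 × 39.9 = 6384.91 kg.
Bags = ⌈6384.91 / 40⌉ = 160.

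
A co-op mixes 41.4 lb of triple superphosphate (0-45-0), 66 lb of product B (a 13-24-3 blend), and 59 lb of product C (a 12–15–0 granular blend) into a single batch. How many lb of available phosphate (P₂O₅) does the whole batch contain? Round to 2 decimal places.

P₂O₅ mass = 45%×41.4 + 24%×66 + 15%×59 = 43.32 lb.

43.32 lb P₂O₅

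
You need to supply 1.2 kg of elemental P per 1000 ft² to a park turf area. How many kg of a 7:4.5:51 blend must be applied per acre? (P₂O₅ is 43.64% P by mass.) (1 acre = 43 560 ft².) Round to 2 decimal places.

2661.78 kg of product per acre

As P₂O₅: 1.2 / 0.4364 = 2.74977 kg per 1000 ft².
Product per 1000 ft² = 2.74977 / 4.5% = 61.106 kg.
Convert to per acre: 61.106 × 43.56 = 2661.778 kg.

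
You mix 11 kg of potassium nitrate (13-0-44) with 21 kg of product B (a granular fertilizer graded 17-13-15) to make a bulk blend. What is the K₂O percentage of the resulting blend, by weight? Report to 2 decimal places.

Total mass = 11 + 21 = 32 kg.
K₂O mass = 44%×11 + 15%×21 = 7.99 kg.
% K₂O = 7.99 / 32 = 24.9688%.

24.97% K₂O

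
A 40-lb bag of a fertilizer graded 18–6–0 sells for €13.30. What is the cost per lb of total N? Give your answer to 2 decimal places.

N in bag = 40 × 18% = 7.2 lb.
Cost per lb N = €13.30 / 7.2 = €1.8472.

€1.85 per lb N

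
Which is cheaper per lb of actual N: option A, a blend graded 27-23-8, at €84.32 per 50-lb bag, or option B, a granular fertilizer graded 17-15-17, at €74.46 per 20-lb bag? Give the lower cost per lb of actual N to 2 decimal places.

€6.25 per lb N (option A)

option A: N per bag = 50 × 27% = 13.5 lb; cost = 84.32 / 13.5 = €6.2459/lb N.
option B: N per bag = 20 × 17% = 3.4 lb; cost = 74.46 / 3.4 = €21.9000/lb N.
option A is cheaper.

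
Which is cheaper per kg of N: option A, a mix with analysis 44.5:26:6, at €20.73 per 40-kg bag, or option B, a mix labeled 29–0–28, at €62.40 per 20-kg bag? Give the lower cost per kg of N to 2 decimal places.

option A: N per bag = 40 × 44.5% = 17.8 kg; cost = 20.73 / 17.8 = €1.1646/kg N.
option B: N per bag = 20 × 29% = 5.8 kg; cost = 62.40 / 5.8 = €10.7586/kg N.
option A is cheaper.

€1.16 per kg N (option A)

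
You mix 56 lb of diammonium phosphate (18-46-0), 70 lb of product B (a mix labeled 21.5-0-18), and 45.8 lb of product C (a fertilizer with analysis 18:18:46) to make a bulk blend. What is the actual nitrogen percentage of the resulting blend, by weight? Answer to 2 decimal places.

Total mass = 56 + 70 + 45.8 = 171.8 lb.
N mass = 18%×56 + 21.5%×70 + 18%×45.8 = 33.374 lb.
% N = 33.374 / 171.8 = 19.4261%.

19.43% N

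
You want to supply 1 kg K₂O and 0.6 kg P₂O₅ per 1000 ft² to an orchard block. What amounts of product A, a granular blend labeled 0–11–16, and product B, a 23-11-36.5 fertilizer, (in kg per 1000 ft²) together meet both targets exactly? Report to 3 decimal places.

Let a = kg of product A, b = kg of product B (per 1000 ft²).
K₂O: 0.16·a + 0.365·b = 1
P₂O₅: 0.11·a + 0.11·b = 0.6
Eliminate a: (row1) − 0.16/0.11·(row2) → 0.205·b = 0.127273, so b = 0.620843.
Back-substitute: a = (1 − 0.365·0.620843) / 0.16 = 4.8337.

4.834 kg product A, 0.621 kg product B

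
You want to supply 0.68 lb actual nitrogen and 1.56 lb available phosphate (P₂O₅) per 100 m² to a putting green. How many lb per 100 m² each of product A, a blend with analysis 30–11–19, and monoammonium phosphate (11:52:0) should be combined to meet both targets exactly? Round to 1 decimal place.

1.3 lb product A, 2.7 lb monoammonium phosphate

Per-100 m² balance (a = product A, b = monoammonium phosphate):
N: 0.3·a + 0.11·b = 0.68
P₂O₅: 0.11·a + 0.52·b = 1.56
Eliminate b: (row1) − 0.11/0.52·(row2) → 0.276731·a = 0.35, so a = 1.26477.
Then b = (1.56 − 0.11·1.26477) / 0.52 = 2.73245.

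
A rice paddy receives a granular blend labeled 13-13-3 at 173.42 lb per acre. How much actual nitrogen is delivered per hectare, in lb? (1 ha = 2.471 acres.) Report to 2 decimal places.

nitrogen per acre = 173.42 × 13% = 22.5446 lb.
Convert to per hectare: 22.5446 × 2.471 = 55.7077 lb.

55.71 lb N per hectare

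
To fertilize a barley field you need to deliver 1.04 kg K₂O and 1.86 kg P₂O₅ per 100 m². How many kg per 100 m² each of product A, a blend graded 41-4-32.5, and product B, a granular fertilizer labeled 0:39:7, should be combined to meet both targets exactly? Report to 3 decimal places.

2.222 kg product A, 4.541 kg product B

With a, b = kg per 100 m² of product A and product B:
K₂O: 0.325·a + 0.07·b = 1.04
P₂O₅: 0.04·a + 0.39·b = 1.86
Eliminate b: (row1) − 0.07/0.39·(row2) → 0.317821·a = 0.706154, so a = 2.22186.
Then b = (1.86 − 0.04·2.22186) / 0.39 = 4.54135.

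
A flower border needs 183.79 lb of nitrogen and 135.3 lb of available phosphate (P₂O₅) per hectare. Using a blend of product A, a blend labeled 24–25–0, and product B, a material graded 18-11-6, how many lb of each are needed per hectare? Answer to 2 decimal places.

Per-hectare balance (a = product A, b = product B):
N: 0.24·a + 0.18·b = 183.79
P₂O₅: 0.25·a + 0.11·b = 135.3
From row1: a = (183.79 − 0.18·b) / 0.24.
Into row2: 0.25·(183.79 − 0.18·b)/0.24 + 0.11·b = 135.3 → b = 724.489, a = 222.4247.

222.42 lb product A, 724.49 lb product B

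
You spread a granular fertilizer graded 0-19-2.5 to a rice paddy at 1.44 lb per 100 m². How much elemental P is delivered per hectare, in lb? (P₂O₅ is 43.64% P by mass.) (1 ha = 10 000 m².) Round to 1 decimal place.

P₂O₅ per 100 m² = 1.44 × 19% = 0.2736 lb.
Elemental P = 0.2736 × 0.4364 = 0.119399 lb per 100 m².
Convert to per hectare: 0.119399 × 100 = 11.9399 lb.

11.9 lb P per hectare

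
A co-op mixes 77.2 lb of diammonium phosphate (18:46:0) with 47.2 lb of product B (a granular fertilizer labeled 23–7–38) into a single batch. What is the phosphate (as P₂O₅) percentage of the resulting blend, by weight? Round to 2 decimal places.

Total mass = 77.2 + 47.2 = 124.4 lb.
P₂O₅ mass = 46%×77.2 + 7%×47.2 = 38.816 lb.
% P₂O₅ = 38.816 / 124.4 = 31.2026%.

31.20% P₂O₅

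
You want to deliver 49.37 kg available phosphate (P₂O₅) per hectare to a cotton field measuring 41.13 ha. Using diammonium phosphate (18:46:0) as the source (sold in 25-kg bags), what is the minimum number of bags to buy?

Product per hectare = 49.37 / 46% = 107.326 kg.
Total product = 107.326 × 41.13 = 4414.32 kg.
Bags = ⌈4414.32 / 25⌉ = 177.

177 bags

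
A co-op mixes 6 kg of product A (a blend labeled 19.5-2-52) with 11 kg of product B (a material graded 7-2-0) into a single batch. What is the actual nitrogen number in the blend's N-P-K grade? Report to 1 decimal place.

11.4% N

Total mass = 6 + 11 = 17 kg.
N mass = 19.5%×6 + 7%×11 = 1.94 kg.
% N = 1.94 / 17 = 11.4118%.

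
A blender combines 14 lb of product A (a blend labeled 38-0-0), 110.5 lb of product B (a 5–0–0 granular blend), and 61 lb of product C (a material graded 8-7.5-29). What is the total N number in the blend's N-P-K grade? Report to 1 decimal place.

8.5% N

Total mass = 14 + 110.5 + 61 = 185.5 lb.
N mass = 38%×14 + 5%×110.5 + 8%×61 = 15.725 lb.
% N = 15.725 / 185.5 = 8.47709%.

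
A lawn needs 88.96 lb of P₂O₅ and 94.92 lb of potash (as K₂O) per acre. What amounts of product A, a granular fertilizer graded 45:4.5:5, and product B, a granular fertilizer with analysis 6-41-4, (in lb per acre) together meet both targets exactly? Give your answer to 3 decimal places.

1890.845 lb product A, 9.444 lb product B

Let a = lb of product A, b = lb of product B (per acre).
P₂O₅: 0.045·a + 0.41·b = 88.96
K₂O: 0.05·a + 0.04·b = 94.92
Eliminate b: (row1) − 0.41/0.04·(row2) → -0.4675·a = -883.97, so a = 1890.8449.
Then b = (94.92 − 0.05·1890.8449) / 0.04 = 9.44385.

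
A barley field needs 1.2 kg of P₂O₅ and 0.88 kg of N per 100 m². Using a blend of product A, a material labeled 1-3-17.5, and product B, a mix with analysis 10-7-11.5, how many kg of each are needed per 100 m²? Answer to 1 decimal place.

With a, b = kg per 100 m² of product A and product B:
P₂O₅: 0.03·a + 0.07·b = 1.2
N: 0.01·a + 0.1·b = 0.88
Eliminate b: (row1) − 0.07/0.1·(row2) → 0.023·a = 0.584, so a = 25.3913.
Then b = (0.88 − 0.01·25.3913) / 0.1 = 6.26087.

25.4 kg product A, 6.3 kg product B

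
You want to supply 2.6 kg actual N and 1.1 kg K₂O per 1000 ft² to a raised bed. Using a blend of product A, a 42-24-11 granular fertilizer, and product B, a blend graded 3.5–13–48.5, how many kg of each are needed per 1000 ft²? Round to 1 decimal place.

6.1 kg product A, 0.9 kg product B

Per-1000 ft² balance (a = product A, b = product B):
N: 0.42·a + 0.035·b = 2.6
K₂O: 0.11·a + 0.485·b = 1.1
Eliminate a: (row1) − 0.42/0.11·(row2) → -1.81682·b = -1.6, so b = 0.88066.
Back-substitute: a = (2.6 − 0.035·0.88066) / 0.42 = 6.11709.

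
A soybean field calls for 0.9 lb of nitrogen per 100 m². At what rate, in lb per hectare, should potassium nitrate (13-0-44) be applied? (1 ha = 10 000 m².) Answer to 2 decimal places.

692.31 lb of product per hectare

Product per 100 m² = 0.9 / 13% = 6.92308 lb.
Convert to per hectare: 6.92308 × 100 = 692.308 lb.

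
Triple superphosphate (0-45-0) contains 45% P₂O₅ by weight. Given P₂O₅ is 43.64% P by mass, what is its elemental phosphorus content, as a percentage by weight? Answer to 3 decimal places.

19.638% P

%P = 45 × 0.4364 = 19.638%.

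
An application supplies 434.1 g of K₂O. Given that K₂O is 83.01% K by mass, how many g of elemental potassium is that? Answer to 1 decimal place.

K = 434.1 × 0.8301 = 360.346 g.

360.3 g K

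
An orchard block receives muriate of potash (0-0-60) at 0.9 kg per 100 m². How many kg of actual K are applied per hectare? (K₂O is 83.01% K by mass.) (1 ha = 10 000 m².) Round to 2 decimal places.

44.83 kg K per hectare

K₂O per 100 m² = 0.9 × 60% = 0.54 kg.
Elemental K = 0.54 × 0.8301 = 0.448254 kg per 100 m².
Convert to per hectare: 0.448254 × 100 = 44.8254 kg.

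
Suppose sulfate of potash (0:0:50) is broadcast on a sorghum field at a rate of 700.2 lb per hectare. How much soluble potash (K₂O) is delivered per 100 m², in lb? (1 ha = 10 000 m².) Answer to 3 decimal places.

K₂O per hectare = 700.2 × 50% = 350.1 lb.
Convert to per 100 m²: 350.1 × 0.01 = 3.501 lb.

3.501 lb K₂O per hundred sq m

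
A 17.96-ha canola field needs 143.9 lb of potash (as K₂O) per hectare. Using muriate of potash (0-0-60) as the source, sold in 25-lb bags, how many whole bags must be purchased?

173 bags

Product per hectare = 143.9 / 60% = 239.833 lb.
Total product = 239.833 × 17.96 = 4307.41 lb.
Bags = ⌈4307.41 / 25⌉ = 173.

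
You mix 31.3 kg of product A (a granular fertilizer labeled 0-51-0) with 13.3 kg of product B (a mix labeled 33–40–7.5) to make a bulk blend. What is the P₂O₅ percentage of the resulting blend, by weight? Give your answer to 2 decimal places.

47.72% P₂O₅

Total mass = 31.3 + 13.3 = 44.6 kg.
P₂O₅ mass = 51%×31.3 + 40%×13.3 = 21.283 kg.
% P₂O₅ = 21.283 / 44.6 = 47.7197%.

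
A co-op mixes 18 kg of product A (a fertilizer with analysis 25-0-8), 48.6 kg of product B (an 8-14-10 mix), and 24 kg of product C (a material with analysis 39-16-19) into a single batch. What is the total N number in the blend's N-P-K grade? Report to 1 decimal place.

Total mass = 18 + 48.6 + 24 = 90.6 kg.
N mass = 25%×18 + 8%×48.6 + 39%×24 = 17.748 kg.
% N = 17.748 / 90.6 = 19.5894%.

19.6% N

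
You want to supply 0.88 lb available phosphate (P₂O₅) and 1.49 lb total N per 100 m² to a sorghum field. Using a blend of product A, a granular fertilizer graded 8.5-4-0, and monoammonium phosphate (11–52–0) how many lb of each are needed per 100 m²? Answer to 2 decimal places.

17.04 lb product A, 0.38 lb monoammonium phosphate

Per-100 m² balance (a = product A, b = monoammonium phosphate):
P₂O₅: 0.04·a + 0.52·b = 0.88
N: 0.085·a + 0.11·b = 1.49
Eliminate b: (row1) − 0.52/0.11·(row2) → -0.361818·a = -6.16364, so a = 17.0352.
Then b = (1.49 − 0.085·17.0352) / 0.11 = 0.38191.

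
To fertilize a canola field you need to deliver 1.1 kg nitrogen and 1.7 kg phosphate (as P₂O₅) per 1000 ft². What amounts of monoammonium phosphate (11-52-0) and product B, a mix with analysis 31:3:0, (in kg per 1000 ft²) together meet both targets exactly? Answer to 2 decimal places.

Per-1000 ft² balance (a = monoammonium phosphate, b = product B):
N: 0.11·a + 0.31·b = 1.1
P₂O₅: 0.52·a + 0.03·b = 1.7
Eliminate b: (row1) − 0.31/0.03·(row2) → -5.26333·a = -16.4667, so a = 3.12856.
Then b = (1.7 − 0.52·3.12856) / 0.03 = 2.43825.

3.13 kg monoammonium phosphate, 2.44 kg product B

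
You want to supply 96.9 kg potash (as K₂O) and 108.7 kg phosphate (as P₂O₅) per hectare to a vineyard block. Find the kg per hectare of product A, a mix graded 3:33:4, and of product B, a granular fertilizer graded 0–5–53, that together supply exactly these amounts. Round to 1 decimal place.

305.2 kg product A, 159.8 kg product B

Per-hectare balance (a = product A, b = product B):
K₂O: 0.04·a + 0.53·b = 96.9
P₂O₅: 0.33·a + 0.05·b = 108.7
Eliminate b: (row1) − 0.53/0.05·(row2) → -3.458·a = -1055.32, so a = 305.182.
Then b = (108.7 − 0.33·305.182) / 0.05 = 159.798.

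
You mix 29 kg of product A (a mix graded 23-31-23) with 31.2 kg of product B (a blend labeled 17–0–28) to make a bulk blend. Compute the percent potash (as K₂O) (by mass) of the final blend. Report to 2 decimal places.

25.59% K₂O

Total mass = 29 + 31.2 = 60.2 kg.
K₂O mass = 23%×29 + 28%×31.2 = 15.406 kg.
% K₂O = 15.406 / 60.2 = 25.5914%.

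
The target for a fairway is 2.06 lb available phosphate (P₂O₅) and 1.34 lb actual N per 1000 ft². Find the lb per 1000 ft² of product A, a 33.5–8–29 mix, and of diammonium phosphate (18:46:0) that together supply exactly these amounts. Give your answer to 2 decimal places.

1.76 lb product A, 4.17 lb diammonium phosphate

Per-1000 ft² balance (a = product A, b = diammonium phosphate):
P₂O₅: 0.08·a + 0.46·b = 2.06
N: 0.335·a + 0.18·b = 1.34
Eliminate a: (row1) − 0.08/0.335·(row2) → 0.417015·b = 1.74, so b = 4.17251.
Back-substitute: a = (2.06 − 0.46·4.17251) / 0.08 = 1.75805.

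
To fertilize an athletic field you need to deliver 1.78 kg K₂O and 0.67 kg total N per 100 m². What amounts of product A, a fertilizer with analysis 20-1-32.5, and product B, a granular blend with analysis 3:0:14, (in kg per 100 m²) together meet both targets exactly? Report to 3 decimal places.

Let a = kg of product A, b = kg of product B (per 100 m²).
K₂O: 0.325·a + 0.14·b = 1.78
N: 0.2·a + 0.03·b = 0.67
Solving simultaneously: a = 2.2137, b = 7.57534.

2.214 kg product A, 7.575 kg product B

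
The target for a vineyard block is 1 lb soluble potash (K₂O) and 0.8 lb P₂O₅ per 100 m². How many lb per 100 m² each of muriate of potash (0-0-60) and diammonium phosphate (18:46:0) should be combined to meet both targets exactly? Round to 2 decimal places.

With a, b = lb per 100 m² of muriate of potash and diammonium phosphate:
K₂O: 0.6·a + 0·b = 1
P₂O₅: 0·a + 0.46·b = 0.8
Solving simultaneously: a = 1.66667, b = 1.73913.

1.67 lb muriate of potash, 1.74 lb diammonium phosphate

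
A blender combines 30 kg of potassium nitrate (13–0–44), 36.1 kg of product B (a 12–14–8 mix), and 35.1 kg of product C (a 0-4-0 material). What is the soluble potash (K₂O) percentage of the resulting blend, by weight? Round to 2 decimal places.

15.90% K₂O

Total mass = 30 + 36.1 + 35.1 = 101.2 kg.
K₂O mass = 44%×30 + 8%×36.1 + 0%×35.1 = 16.088 kg.
% K₂O = 16.088 / 101.2 = 15.8972%.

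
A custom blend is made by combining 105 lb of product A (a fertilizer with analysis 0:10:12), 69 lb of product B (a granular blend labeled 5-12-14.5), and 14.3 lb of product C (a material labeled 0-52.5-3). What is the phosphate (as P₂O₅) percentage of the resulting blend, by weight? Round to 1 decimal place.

14.0% P₂O₅

Total mass = 105 + 69 + 14.3 = 188.3 lb.
P₂O₅ mass = 10%×105 + 12%×69 + 52.5%×14.3 = 26.2875 lb.
% P₂O₅ = 26.2875 / 188.3 = 13.9604%.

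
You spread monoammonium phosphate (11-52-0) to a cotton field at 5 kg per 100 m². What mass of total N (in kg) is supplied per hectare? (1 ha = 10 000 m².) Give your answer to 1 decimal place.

nitrogen per 100 m² = 5 × 11% = 0.55 kg.
Convert to per hectare: 0.55 × 100 = 55 kg.

55.0 kg N per hectare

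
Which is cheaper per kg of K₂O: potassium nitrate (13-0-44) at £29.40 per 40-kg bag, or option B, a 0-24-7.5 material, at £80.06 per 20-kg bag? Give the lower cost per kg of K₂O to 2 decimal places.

potassium nitrate: K₂O per bag = 40 × 44% = 17.6 kg; cost = 29.40 / 17.6 = £1.6705/kg K₂O.
option B: K₂O per bag = 20 × 7.5% = 1.5 kg; cost = 80.06 / 1.5 = £53.3733/kg K₂O.
potassium nitrate is cheaper.

£1.67 per kg K₂O (potassium nitrate)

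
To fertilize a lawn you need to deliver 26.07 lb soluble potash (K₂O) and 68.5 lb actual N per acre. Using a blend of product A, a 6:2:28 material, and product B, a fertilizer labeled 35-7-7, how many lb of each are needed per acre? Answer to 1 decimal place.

46.2 lb product A, 187.8 lb product B

Per-acre balance (a = product A, b = product B):
K₂O: 0.28·a + 0.07·b = 26.07
N: 0.06·a + 0.35·b = 68.5
From row1: a = (26.07 − 0.07·b) / 0.28.
Into row2: 0.06·(26.07 − 0.07·b)/0.28 + 0.35·b = 68.5 → b = 187.802, a = 46.1567.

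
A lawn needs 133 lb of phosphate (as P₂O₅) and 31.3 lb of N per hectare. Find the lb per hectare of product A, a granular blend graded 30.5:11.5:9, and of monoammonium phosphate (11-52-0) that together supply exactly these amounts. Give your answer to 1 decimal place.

11.3 lb product A, 253.3 lb monoammonium phosphate

Per-hectare balance (a = product A, b = monoammonium phosphate):
P₂O₅: 0.115·a + 0.52·b = 133
N: 0.305·a + 0.11·b = 31.3
From row1: a = (133 − 0.52·b) / 0.115.
Into row2: 0.305·(133 − 0.52·b)/0.115 + 0.11·b = 31.3 → b = 253.275, a = 11.2778.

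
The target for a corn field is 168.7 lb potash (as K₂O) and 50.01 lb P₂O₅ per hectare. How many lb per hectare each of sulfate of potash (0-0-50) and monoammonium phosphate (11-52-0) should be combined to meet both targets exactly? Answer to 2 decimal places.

Let a = lb of sulfate of potash, b = lb of monoammonium phosphate (per hectare).
K₂O: 0.5·a + 0·b = 168.7
P₂O₅: 0·a + 0.52·b = 50.01
Solving simultaneously: a = 337.4, b = 96.1731.

337.40 lb sulfate of potash, 96.17 lb monoammonium phosphate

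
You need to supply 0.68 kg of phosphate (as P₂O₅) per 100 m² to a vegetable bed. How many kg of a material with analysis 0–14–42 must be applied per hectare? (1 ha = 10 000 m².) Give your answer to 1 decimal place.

Product per 100 m² = 0.68 / 14% = 4.85714 kg.
Convert to per hectare: 4.85714 × 100 = 485.714 kg.

485.7 kg of product per hectare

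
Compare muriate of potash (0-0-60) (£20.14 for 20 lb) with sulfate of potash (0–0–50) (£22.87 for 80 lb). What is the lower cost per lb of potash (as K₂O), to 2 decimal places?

muriate of potash: K₂O per bag = 20 × 60% = 12 lb; cost = 20.14 / 12 = £1.6783/lb K₂O.
sulfate of potash: K₂O per bag = 80 × 50% = 40 lb; cost = 22.87 / 40 = £0.5717/lb K₂O.
sulfate of potash is cheaper.

£0.57 per lb K₂O (sulfate of potash)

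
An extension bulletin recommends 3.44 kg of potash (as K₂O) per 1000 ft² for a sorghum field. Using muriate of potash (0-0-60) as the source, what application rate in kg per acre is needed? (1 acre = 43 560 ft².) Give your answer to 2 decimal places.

Product per 1000 ft² = 3.44 / 60% = 5.73333 kg.
Convert to per acre: 5.73333 × 43.56 = 249.744 kg.

249.74 kg of product per acre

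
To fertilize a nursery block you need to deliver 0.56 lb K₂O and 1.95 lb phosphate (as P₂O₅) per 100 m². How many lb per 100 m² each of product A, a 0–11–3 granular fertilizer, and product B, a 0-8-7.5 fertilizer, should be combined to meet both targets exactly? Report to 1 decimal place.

17.3 lb product A, 0.5 lb product B

Per-100 m² balance (a = product A, b = product B):
K₂O: 0.03·a + 0.075·b = 0.56
P₂O₅: 0.11·a + 0.08·b = 1.95
From row1: a = (0.56 − 0.075·b) / 0.03.
Into row2: 0.11·(0.56 − 0.075·b)/0.03 + 0.08·b = 1.95 → b = 0.529915, a = 17.3419.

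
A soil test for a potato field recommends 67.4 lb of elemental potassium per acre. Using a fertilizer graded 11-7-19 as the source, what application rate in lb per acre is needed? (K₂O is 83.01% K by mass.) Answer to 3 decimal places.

427.342 lb of product per acre

As K₂O: 67.4 / 0.8301 = 81.195 lb per acre.
Product per acre = 81.195 / 19% = 427.3423 lb.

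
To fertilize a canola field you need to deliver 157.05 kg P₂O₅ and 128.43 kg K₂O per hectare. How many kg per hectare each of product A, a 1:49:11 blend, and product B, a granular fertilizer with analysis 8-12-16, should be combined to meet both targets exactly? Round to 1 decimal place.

Let a = kg of product A, b = kg of product B (per hectare).
P₂O₅: 0.49·a + 0.12·b = 157.05
K₂O: 0.11·a + 0.16·b = 128.43
Eliminate a: (row1) − 0.49/0.11·(row2) → -0.592727·b = -415.047, so b = 700.233.
Back-substitute: a = (157.05 − 0.12·700.233) / 0.49 = 149.025.

149.0 kg product A, 700.2 kg product B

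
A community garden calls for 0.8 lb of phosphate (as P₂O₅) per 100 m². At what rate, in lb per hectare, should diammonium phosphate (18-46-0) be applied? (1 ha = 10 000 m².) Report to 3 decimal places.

Product per 100 m² = 0.8 / 46% = 1.73913 lb.
Convert to per hectare: 1.73913 × 100 = 173.91304 lb.

173.913 lb of product per hectare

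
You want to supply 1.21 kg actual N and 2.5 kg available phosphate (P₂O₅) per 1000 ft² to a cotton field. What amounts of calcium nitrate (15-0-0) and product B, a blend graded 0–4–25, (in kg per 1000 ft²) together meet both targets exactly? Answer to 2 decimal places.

8.07 kg calcium nitrate, 62.50 kg product B

Let a = kg of calcium nitrate, b = kg of product B (per 1000 ft²).
N: 0.15·a + 0·b = 1.21
P₂O₅: 0·a + 0.04·b = 2.5
Solving simultaneously: a = 8.06667, b = 62.5.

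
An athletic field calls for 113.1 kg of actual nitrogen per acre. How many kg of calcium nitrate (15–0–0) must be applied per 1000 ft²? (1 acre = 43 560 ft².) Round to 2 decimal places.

17.31 kg of product per thousand sq ft

Product per acre = 113.1 / 15% = 754 kg.
Convert to per 1000 ft²: 754 × 0.0229568 = 17.3095 kg.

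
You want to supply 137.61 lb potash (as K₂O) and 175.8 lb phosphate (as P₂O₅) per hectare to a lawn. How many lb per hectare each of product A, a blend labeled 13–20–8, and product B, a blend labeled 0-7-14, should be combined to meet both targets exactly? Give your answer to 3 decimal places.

668.719 lb product A, 600.804 lb product B

With a, b = lb per hectare of product A and product B:
K₂O: 0.08·a + 0.14·b = 137.61
P₂O₅: 0.2·a + 0.07·b = 175.8
Eliminate b: (row1) − 0.14/0.07·(row2) → -0.32·a = -213.99, so a = 668.7188.
Then b = (175.8 − 0.2·668.7188) / 0.07 = 600.8036.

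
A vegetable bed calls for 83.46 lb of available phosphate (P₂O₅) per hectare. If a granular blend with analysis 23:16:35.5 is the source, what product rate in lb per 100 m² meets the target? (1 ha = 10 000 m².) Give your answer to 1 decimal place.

Product per hectare = 83.46 / 16% = 521.625 lb.
Convert to per 100 m²: 521.625 × 0.01 = 5.21625 lb.

5.2 lb of product per hundred sq m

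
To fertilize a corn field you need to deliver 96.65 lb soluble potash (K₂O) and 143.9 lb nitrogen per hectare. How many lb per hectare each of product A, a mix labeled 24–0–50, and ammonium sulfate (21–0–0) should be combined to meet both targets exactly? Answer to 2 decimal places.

193.30 lb product A, 464.32 lb ammonium sulfate

Let a = lb of product A, b = lb of ammonium sulfate (per hectare).
K₂O: 0.5·a + 0·b = 96.65
N: 0.24·a + 0.21·b = 143.9
Eliminate b: (row1) − 0/0.21·(row2) → 0.5·a = 96.65, so a = 193.3.
Then b = (143.9 − 0.24·193.3) / 0.21 = 464.324.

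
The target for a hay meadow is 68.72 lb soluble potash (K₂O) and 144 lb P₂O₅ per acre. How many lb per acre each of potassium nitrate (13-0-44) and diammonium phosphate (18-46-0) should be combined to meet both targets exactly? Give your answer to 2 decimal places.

Per-acre balance (a = potassium nitrate, b = diammonium phosphate):
K₂O: 0.44·a + 0·b = 68.72
P₂O₅: 0·a + 0.46·b = 144
Solving simultaneously: a = 156.182, b = 313.043.

156.18 lb potassium nitrate, 313.04 lb diammonium phosphate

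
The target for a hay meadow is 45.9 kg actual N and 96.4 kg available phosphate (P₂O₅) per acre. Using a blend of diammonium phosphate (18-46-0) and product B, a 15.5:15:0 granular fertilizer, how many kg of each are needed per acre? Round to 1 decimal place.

181.9 kg diammonium phosphate, 84.9 kg product B

With a, b = kg per acre of diammonium phosphate and product B:
N: 0.18·a + 0.155·b = 45.9
P₂O₅: 0.46·a + 0.15·b = 96.4
Eliminate a: (row1) − 0.18/0.46·(row2) → 0.0963043·b = 8.17826, so b = 84.921.
Back-substitute: a = (45.9 − 0.155·84.921) / 0.18 = 181.874.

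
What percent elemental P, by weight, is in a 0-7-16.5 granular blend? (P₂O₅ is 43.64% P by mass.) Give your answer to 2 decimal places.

%P = 7 × 0.4364 = 3.0548%.

3.05% P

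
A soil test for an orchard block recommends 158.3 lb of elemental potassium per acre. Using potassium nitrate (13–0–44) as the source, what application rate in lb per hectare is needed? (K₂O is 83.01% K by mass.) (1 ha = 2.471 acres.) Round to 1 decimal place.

1071.0 lb of product per hectare

As K₂O: 158.3 / 0.8301 = 190.7 lb per acre.
Product per acre = 190.7 / 44% = 433.409 lb.
Convert to per hectare: 433.409 × 2.471 = 1070.95 lb.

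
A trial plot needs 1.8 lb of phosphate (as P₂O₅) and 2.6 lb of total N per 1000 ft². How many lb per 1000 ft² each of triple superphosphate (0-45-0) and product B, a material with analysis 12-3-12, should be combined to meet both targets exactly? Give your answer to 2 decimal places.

Per-1000 ft² balance (a = triple superphosphate, b = product B):
P₂O₅: 0.45·a + 0.03·b = 1.8
N: 0·a + 0.12·b = 2.6
Solving simultaneously: a = 2.55556, b = 21.6667.

2.56 lb triple superphosphate, 21.67 lb product B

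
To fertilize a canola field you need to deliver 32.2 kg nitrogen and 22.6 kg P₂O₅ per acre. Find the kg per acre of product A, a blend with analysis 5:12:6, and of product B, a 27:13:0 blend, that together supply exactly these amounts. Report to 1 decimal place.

With a, b = kg per acre of product A and product B:
N: 0.05·a + 0.27·b = 32.2
P₂O₅: 0.12·a + 0.13·b = 22.6
Eliminate a: (row1) − 0.05/0.12·(row2) → 0.215833·b = 22.7833, so b = 105.56.
Back-substitute: a = (32.2 − 0.27·105.56) / 0.05 = 73.9768.

74.0 kg product A, 105.6 kg product B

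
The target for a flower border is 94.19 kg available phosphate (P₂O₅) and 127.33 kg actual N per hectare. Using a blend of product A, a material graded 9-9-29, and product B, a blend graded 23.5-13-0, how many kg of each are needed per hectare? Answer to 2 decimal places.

590.66 kg product A, 315.62 kg product B

With a, b = kg per hectare of product A and product B:
P₂O₅: 0.09·a + 0.13·b = 94.19
N: 0.09·a + 0.235·b = 127.33
Eliminate b: (row1) − 0.13/0.235·(row2) → 0.0402128·a = 23.7521, so a = 590.661.
Then b = (127.33 − 0.09·590.661) / 0.235 = 315.619.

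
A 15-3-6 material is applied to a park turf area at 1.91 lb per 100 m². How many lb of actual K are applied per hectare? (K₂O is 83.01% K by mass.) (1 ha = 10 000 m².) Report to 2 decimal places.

9.51 lb K per hectare

K₂O per 100 m² = 1.91 × 6% = 0.1146 lb.
Elemental K = 0.1146 × 0.8301 = 0.0951295 lb per 100 m².
Convert to per hectare: 0.0951295 × 100 = 9.51295 lb.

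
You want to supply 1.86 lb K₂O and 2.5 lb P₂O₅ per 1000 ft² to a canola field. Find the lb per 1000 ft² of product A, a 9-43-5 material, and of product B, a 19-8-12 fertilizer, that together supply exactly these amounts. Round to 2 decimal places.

3.18 lb product A, 14.18 lb product B

Let a = lb of product A, b = lb of product B (per 1000 ft²).
K₂O: 0.05·a + 0.12·b = 1.86
P₂O₅: 0.43·a + 0.08·b = 2.5
Eliminate b: (row1) − 0.12/0.08·(row2) → -0.595·a = -1.89, so a = 3.17647.
Then b = (2.5 − 0.43·3.17647) / 0.08 = 14.1765.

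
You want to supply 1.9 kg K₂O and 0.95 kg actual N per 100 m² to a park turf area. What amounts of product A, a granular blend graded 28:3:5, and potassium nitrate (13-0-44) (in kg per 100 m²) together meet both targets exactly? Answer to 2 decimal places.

Per-100 m² balance (a = product A, b = potassium nitrate):
K₂O: 0.05·a + 0.44·b = 1.9
N: 0.28·a + 0.13·b = 0.95
Solving simultaneously: a = 1.4653, b = 4.15167.

1.47 kg product A, 4.15 kg potassium nitrate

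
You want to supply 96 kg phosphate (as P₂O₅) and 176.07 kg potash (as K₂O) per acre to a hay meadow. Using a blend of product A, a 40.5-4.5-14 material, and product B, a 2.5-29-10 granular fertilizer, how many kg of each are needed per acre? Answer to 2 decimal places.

1148.48 kg product A, 152.82 kg product B

Per-acre balance (a = product A, b = product B):
P₂O₅: 0.045·a + 0.29·b = 96
K₂O: 0.14·a + 0.1·b = 176.07
From row1: a = (96 − 0.29·b) / 0.045.
Into row2: 0.14·(96 − 0.29·b)/0.045 + 0.1·b = 176.07 → b = 152.821, a = 1148.4848.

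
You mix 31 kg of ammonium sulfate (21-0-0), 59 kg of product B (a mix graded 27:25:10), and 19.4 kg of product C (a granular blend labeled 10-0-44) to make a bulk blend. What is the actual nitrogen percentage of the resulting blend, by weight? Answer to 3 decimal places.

Total mass = 31 + 59 + 19.4 = 109.4 kg.
N mass = 21%×31 + 27%×59 + 10%×19.4 = 24.38 kg.
% N = 24.38 / 109.4 = 22.2852%.

22.285% N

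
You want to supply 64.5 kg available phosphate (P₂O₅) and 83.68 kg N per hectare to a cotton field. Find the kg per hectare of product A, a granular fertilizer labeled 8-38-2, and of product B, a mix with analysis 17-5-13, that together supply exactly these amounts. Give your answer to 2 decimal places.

Let a = kg of product A, b = kg of product B (per hectare).
P₂O₅: 0.38·a + 0.05·b = 64.5
N: 0.08·a + 0.17·b = 83.68
From row1: a = (64.5 − 0.05·b) / 0.38.
Into row2: 0.08·(64.5 − 0.05·b)/0.38 + 0.17·b = 83.68 → b = 439.578, a = 111.898.

111.90 kg product A, 439.58 kg product B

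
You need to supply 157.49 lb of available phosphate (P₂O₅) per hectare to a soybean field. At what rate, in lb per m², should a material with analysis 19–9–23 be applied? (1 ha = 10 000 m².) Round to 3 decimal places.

Product per hectare = 157.49 / 9% = 1749.89 lb.
Convert to per m²: 1749.89 × 0.0001 = 0.174989 lb.

0.175 lb of product per sq m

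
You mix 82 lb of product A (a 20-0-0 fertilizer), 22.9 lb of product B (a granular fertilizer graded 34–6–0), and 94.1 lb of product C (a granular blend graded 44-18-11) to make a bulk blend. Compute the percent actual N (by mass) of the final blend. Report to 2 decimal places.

Total mass = 82 + 22.9 + 94.1 = 199 lb.
N mass = 20%×82 + 34%×22.9 + 44%×94.1 = 65.59 lb.
% N = 65.59 / 199 = 32.9598%.

32.96% N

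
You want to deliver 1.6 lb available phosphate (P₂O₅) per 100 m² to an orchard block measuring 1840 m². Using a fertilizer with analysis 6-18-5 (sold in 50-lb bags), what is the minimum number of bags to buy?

4 bags

Product per 100 m² = 1.6 / 18% = 8.88889 lb.
Total product = 8.88889 × 1840 / 100 = 163.556 lb.
Bags = ⌈163.556 / 50⌉ = 4.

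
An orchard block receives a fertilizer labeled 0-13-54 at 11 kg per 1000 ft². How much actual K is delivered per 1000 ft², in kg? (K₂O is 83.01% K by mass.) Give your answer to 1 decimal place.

K₂O per 1000 ft² = 11 × 54% = 5.94 kg.
Elemental K = 5.94 × 0.8301 = 4.93079 kg per 1000 ft².

4.9 kg K per thousand sq ft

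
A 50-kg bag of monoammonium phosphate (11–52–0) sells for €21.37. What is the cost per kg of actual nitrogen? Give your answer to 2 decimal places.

€3.89 per kg N

N in bag = 50 × 11% = 5.5 kg.
Cost per kg N = €21.37 / 5.5 = €3.8855.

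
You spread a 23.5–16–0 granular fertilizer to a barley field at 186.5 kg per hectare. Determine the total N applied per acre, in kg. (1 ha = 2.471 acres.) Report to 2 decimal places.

nitrogen per hectare = 186.5 × 23.5% = 43.8275 kg.
Convert to per acre: 43.8275 × 0.404694 = 17.7367 kg.

17.74 kg N per acre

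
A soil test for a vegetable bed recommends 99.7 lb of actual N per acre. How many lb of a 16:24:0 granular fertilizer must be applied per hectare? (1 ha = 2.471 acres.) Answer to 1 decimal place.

1539.7 lb of product per hectare

Product per acre = 99.7 / 16% = 623.125 lb.
Convert to per hectare: 623.125 × 2.471 = 1539.74 lb.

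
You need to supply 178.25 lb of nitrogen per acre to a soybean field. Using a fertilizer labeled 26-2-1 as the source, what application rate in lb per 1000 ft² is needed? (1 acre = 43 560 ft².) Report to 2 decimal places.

Product per acre = 178.25 / 26% = 685.577 lb.
Convert to per 1000 ft²: 685.577 × 0.0229568 = 15.7387 lb.

15.74 lb of product per thousand sq ft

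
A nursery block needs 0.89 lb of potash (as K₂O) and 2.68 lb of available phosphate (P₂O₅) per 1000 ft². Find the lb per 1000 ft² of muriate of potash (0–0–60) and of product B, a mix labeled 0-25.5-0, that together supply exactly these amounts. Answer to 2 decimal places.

1.48 lb muriate of potash, 10.51 lb product B

Let a = lb of muriate of potash, b = lb of product B (per 1000 ft²).
K₂O: 0.6·a + 0·b = 0.89
P₂O₅: 0·a + 0.255·b = 2.68
Solving simultaneously: a = 1.48333, b = 10.5098.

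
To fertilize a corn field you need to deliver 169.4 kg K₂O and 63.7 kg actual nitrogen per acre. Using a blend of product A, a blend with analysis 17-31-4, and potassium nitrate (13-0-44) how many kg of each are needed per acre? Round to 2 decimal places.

With a, b = kg per acre of product A and potassium nitrate:
K₂O: 0.04·a + 0.44·b = 169.4
N: 0.17·a + 0.13·b = 63.7
Eliminate a: (row1) − 0.04/0.17·(row2) → 0.409412·b = 154.412, so b = 377.155.
Back-substitute: a = (169.4 − 0.44·377.155) / 0.04 = 86.2931.

86.29 kg product A, 377.16 kg potassium nitrate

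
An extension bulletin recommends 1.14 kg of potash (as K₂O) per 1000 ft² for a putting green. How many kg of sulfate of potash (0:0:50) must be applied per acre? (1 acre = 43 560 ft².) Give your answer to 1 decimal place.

99.3 kg of product per acre

Product per 1000 ft² = 1.14 / 50% = 2.28 kg.
Convert to per acre: 2.28 × 43.56 = 99.3168 kg.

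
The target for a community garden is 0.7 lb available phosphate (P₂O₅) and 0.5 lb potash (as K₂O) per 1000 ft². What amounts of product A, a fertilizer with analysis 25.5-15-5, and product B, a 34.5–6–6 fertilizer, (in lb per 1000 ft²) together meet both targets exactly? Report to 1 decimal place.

2.0 lb product A, 6.7 lb product B

With a, b = lb per 1000 ft² of product A and product B:
P₂O₅: 0.15·a + 0.06·b = 0.7
K₂O: 0.05·a + 0.06·b = 0.5
From row1: a = (0.7 − 0.06·b) / 0.15.
Into row2: 0.05·(0.7 − 0.06·b)/0.15 + 0.06·b = 0.5 → b = 6.66667, a = 2.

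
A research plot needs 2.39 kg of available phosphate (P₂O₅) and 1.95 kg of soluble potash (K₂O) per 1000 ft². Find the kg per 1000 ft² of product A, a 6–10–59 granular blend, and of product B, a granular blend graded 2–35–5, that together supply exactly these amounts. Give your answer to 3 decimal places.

2.794 kg product A, 6.030 kg product B

Let a = kg of product A, b = kg of product B (per 1000 ft²).
P₂O₅: 0.1·a + 0.35·b = 2.39
K₂O: 0.59·a + 0.05·b = 1.95
Solving simultaneously: a = 2.79404, b = 6.03027.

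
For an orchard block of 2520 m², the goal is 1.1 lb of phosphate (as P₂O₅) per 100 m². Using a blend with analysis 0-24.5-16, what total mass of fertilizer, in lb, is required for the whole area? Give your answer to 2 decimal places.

Product per 100 m² = 1.1 / 24.5% = 4.4898 lb.
Total product = 4.4898 × 2520 / 100 = 113.143 lb.

113.14 lb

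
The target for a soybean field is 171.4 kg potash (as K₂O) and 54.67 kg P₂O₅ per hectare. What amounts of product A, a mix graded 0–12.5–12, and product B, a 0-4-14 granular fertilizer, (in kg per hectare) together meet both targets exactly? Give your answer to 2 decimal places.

62.82 kg product A, 1170.44 kg product B

With a, b = kg per hectare of product A and product B:
K₂O: 0.12·a + 0.14·b = 171.4
P₂O₅: 0.125·a + 0.04·b = 54.67
Eliminate a: (row1) − 0.12/0.125·(row2) → 0.1016·b = 118.917, so b = 1170.441.
Back-substitute: a = (171.4 − 0.14·1170.441) / 0.12 = 62.8189.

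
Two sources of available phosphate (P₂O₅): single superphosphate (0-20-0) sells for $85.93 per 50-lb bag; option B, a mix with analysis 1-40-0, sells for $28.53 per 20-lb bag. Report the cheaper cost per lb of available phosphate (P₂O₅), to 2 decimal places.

single superphosphate: P₂O₅ per bag = 50 × 20% = 10 lb; cost = 85.93 / 10 = $8.5930/lb P₂O₅.
option B: P₂O₅ per bag = 20 × 40% = 8 lb; cost = 28.53 / 8 = $3.5663/lb P₂O₅.
option B is cheaper.

$3.57 per lb P₂O₅ (option B)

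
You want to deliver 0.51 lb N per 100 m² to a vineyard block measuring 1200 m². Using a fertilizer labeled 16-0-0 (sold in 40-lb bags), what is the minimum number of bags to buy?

1 bags

Product per 100 m² = 0.51 / 16% = 3.1875 lb.
Total product = 3.1875 × 1200 / 100 = 38.25 lb.
Bags = ⌈38.25 / 40⌉ = 1.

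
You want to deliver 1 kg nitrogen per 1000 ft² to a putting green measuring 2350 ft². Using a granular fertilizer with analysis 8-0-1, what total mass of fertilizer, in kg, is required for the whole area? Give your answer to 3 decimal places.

Product per 1000 ft² = 1 / 8% = 12.5 kg.
Total product = 12.5 × 2350 / 1000 = 29.375 kg.

29.375 kg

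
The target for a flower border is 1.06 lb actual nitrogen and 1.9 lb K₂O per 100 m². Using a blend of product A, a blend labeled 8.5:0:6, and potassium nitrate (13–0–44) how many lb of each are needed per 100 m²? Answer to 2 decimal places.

Let a = lb of product A, b = lb of potassium nitrate (per 100 m²).
N: 0.085·a + 0.13·b = 1.06
K₂O: 0.06·a + 0.44·b = 1.9
Solving simultaneously: a = 7.41216, b = 3.30743.

7.41 lb product A, 3.31 lb potassium nitrate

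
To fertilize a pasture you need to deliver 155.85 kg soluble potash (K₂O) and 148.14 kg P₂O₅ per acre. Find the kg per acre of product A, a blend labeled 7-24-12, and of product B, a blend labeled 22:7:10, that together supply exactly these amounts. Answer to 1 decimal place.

Let a = kg of product A, b = kg of product B (per acre).
K₂O: 0.12·a + 0.1·b = 155.85
P₂O₅: 0.24·a + 0.07·b = 148.14
Eliminate b: (row1) − 0.1/0.07·(row2) → -0.222857·a = -55.7786, so a = 250.288.
Then b = (148.14 − 0.24·250.288) / 0.07 = 1258.15.

250.3 kg product A, 1258.2 kg product B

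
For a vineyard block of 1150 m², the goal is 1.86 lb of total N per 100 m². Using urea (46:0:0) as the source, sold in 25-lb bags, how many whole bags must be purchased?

Product per 100 m² = 1.86 / 46% = 4.04348 lb.
Total product = 4.04348 × 1150 / 100 = 46.5 lb.
Bags = ⌈46.5 / 25⌉ = 2.

2 bags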